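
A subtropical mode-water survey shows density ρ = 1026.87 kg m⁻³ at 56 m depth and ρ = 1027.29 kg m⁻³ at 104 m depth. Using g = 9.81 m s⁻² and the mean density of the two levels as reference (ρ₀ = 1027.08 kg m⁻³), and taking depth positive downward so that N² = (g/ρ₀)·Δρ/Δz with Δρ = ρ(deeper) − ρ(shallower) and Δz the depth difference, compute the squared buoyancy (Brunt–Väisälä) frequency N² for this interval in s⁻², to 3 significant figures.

Δρ = 1027.29 − 1026.87 = 0.42 kg m⁻³ over Δz = 104 − 56 = 48 m.
N² = (9.81/1027.08) × (0.42/48) = 8.3574 × 10⁻⁵ s⁻² ≈ 8.36 × 10⁻⁵ s⁻².

8.36 × 10⁻⁵ s⁻²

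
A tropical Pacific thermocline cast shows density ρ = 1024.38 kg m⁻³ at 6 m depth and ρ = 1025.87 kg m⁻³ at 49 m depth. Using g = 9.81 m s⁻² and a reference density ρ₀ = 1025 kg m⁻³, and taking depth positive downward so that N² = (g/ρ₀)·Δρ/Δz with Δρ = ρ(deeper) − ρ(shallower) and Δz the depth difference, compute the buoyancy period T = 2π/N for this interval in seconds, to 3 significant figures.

Δρ = 1025.87 − 1024.38 = 1.49 kg m⁻³ over Δz = 49 − 6 = 43 m.
N² = (9.81/1025) × (1.49/43) = 3.3164 × 10⁻⁴ s⁻².
N = √(3.3164 × 10⁻⁴) = 0.018211 rad s⁻¹, so T = 2π/N = 345.02 s ≈ 345 s.
Since Δρ > 0 the layer is stably stratified.

345 s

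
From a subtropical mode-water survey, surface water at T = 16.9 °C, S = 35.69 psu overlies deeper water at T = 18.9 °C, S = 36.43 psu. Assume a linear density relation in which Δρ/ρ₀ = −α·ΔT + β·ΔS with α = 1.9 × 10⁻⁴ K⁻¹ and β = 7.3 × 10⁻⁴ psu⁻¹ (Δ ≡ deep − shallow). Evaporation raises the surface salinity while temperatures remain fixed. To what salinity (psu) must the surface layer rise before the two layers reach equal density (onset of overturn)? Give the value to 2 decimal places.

Neutral buoyancy requires −α(T_deep − T_surf) + β(S_deep − S_surf′) = 0.
S_surf′ = S_deep − (α/β)·ΔT = 36.43 − (1.9 × 10⁻⁴/7.3 × 10⁻⁴)·(+2.0) = 35.9095 psu.
Increase required: 35.9095 − 35.69 = 0.2195 psu.

35.91 psu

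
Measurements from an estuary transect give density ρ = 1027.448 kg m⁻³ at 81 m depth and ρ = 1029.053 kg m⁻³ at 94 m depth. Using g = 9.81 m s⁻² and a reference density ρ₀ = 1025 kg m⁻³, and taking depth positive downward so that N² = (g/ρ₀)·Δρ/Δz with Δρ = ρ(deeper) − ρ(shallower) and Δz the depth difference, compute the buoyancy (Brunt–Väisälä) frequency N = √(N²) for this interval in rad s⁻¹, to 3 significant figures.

Δρ = 1029.053 − 1027.448 = 1.605 kg m⁻³ over Δz = 94 − 81 = 13 m.
N² = (9.81/1025) × (1.605/13) = 1.1816 × 10⁻³ s⁻².
N = √(1.1816 × 10⁻³) = 0.034374 rad s⁻¹ ≈ 0.0344 rad s⁻¹.
Since Δρ > 0 the layer is stably stratified.

0.0344 rad s⁻¹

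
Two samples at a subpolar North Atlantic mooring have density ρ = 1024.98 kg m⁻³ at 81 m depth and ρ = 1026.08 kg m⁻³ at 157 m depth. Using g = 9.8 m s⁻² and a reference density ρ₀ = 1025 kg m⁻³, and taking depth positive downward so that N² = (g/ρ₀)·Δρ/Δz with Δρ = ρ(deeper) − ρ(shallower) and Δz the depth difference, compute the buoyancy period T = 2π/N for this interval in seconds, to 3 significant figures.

534 s

Δρ = 1026.08 − 1024.98 = 1.10 kg m⁻³ over Δz = 157 − 81 = 76 m.
N² = (9.8/1025) × (1.10/76) = 1.3838 × 10⁻⁴ s⁻².
N = √(1.3838 × 10⁻⁴) = 0.011764 rad s⁻¹, so T = 2π/N = 534.10 s ≈ 534 s.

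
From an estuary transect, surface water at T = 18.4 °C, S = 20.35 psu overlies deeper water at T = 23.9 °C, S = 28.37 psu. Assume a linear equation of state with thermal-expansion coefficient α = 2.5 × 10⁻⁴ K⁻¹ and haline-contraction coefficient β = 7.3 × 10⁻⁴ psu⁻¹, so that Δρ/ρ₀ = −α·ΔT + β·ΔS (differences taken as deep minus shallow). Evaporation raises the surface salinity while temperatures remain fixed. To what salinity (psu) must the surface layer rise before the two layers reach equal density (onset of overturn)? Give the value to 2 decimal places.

26.49 psu

Neutral buoyancy requires −α(T_deep − T_surf) + β(S_deep − S_surf′) = 0.
S_surf′ = S_deep − (α/β)·ΔT = 28.37 − (2.5 × 10⁻⁴/7.3 × 10⁻⁴)·(+5.5) = 26.4864 psu.
Increase required: 26.4864 − 20.35 = 6.1364 psu.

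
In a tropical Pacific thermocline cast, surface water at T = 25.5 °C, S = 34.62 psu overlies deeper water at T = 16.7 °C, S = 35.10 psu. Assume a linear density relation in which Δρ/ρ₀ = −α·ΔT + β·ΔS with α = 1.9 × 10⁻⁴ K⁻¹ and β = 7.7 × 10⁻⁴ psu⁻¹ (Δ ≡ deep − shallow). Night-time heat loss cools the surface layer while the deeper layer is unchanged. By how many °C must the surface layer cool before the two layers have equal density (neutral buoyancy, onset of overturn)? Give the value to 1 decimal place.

Neutral buoyancy requires Δρ = 0, i.e. −α(T_deep − T_surf′) + β(S_deep − S_surf) = 0.
T_surf′ = T_deep − (β/α)·ΔS = 16.7 − (7.7 × 10⁻⁴/1.9 × 10⁻⁴)·(+0.48) = 14.755 °C.
Cooling required: 25.5 − (14.755) = 10.745 °C.

10.7 °C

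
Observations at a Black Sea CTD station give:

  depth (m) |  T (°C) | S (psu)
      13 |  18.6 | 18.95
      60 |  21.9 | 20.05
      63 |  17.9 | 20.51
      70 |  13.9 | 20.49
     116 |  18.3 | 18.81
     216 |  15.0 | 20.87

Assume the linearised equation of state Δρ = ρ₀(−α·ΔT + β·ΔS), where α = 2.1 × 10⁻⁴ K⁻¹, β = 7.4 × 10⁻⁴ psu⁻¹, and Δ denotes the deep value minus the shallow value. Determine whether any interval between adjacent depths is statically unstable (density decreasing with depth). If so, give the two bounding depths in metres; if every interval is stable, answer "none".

Evaluate Δρ/ρ₀ = −αΔT + βΔS across each adjacent pair:
  13–60 m: −αΔT+βΔS = −(2.1 × 10⁻⁴)(+3.3)+(7.4 × 10⁻⁴)(+1.10) = 1.2 × 10⁻⁴ → stable
  60–63 m: −αΔT+βΔS = −(2.1 × 10⁻⁴)(-4.0)+(7.4 × 10⁻⁴)(+0.46) = 1.2 × 10⁻³ → stable
  63–70 m: −αΔT+βΔS = −(2.1 × 10⁻⁴)(-4.0)+(7.4 × 10⁻⁴)(-0.02) = 8.3 × 10⁻⁴ → stable
  70–116 m: −αΔT+βΔS = −(2.1 × 10⁻⁴)(+4.4)+(7.4 × 10⁻⁴)(-1.68) = -2.2 × 10⁻³ → UNSTABLE
  116–216 m: −αΔT+βΔS = −(2.1 × 10⁻⁴)(-3.3)+(7.4 × 10⁻⁴)(+2.06) = 2.2 × 10⁻³ → stable
The 70–116 m interval has Δρ < 0: lighter water underlies denser water.

70–116 m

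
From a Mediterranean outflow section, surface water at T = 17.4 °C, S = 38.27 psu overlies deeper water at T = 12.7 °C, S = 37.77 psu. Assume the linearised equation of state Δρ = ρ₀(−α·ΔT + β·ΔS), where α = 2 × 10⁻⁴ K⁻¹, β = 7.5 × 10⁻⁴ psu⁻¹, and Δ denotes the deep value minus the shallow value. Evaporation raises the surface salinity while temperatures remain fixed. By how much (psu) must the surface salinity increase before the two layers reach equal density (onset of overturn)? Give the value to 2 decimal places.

Neutral buoyancy requires −α(T_deep − T_surf) + β(S_deep − S_surf′) = 0.
S_surf′ = S_deep − (α/β)·ΔT = 37.77 − (2 × 10⁻⁴/7.5 × 10⁻⁴)·(-4.7) = 39.0233 psu.
Increase required: 39.0233 − 38.27 = 0.7533 psu.

0.75 psu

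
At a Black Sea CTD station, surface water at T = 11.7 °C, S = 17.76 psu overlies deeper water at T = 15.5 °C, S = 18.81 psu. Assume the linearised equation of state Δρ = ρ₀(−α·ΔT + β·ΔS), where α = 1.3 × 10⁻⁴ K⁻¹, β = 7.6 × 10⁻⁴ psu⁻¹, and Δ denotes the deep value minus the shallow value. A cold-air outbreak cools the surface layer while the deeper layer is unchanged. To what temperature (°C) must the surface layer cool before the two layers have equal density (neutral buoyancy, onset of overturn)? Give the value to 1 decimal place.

9.4 °C

Neutral buoyancy requires Δρ = 0, i.e. −α(T_deep − T_surf′) + β(S_deep − S_surf) = 0.
T_surf′ = T_deep − (β/α)·ΔS = 15.5 − (7.6 × 10⁻⁴/1.3 × 10⁻⁴)·(+1.05) = 9.362 °C.
Cooling required: 11.7 − (9.362) = 2.338 °C.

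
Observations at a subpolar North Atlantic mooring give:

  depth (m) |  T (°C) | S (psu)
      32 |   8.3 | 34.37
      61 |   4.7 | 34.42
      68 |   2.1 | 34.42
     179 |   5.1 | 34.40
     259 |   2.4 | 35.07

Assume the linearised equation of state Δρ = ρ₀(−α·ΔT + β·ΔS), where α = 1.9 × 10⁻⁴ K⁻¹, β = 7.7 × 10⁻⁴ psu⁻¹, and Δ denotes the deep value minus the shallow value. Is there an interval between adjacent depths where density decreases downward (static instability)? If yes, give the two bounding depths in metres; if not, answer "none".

Evaluate Δρ/ρ₀ = −αΔT + βΔS across each adjacent pair:
  32–61 m: −αΔT+βΔS = −(1.9 × 10⁻⁴)(-3.6)+(7.7 × 10⁻⁴)(+0.05) = 7.2 × 10⁻⁴ → stable
  61–68 m: −αΔT+βΔS = −(1.9 × 10⁻⁴)(-2.6)+(7.7 × 10⁻⁴)(+0.00) = 4.9 × 10⁻⁴ → stable
  68–179 m: −αΔT+βΔS = −(1.9 × 10⁻⁴)(+3.0)+(7.7 × 10⁻⁴)(-0.02) = -5.9 × 10⁻⁴ → UNSTABLE
  179–259 m: −αΔT+βΔS = −(1.9 × 10⁻⁴)(-2.7)+(7.7 × 10⁻⁴)(+0.67) = 1.0 × 10⁻³ → stable
The 68–179 m interval has Δρ < 0: lighter water underlies denser water.

68–179 m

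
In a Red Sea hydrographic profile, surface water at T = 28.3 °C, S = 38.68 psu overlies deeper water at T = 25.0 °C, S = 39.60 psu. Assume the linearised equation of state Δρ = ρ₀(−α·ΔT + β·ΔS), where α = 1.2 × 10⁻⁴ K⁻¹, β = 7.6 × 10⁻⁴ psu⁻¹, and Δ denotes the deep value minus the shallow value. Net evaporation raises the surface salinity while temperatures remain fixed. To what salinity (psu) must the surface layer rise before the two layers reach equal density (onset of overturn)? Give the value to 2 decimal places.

40.12 psu

Neutral buoyancy requires −α(T_deep − T_surf) + β(S_deep − S_surf′) = 0.
S_surf′ = S_deep − (α/β)·ΔT = 39.60 − (1.2 × 10⁻⁴/7.6 × 10⁻⁴)·(-3.3) = 40.1211 psu.
Increase required: 40.1211 − 38.68 = 1.4411 psu.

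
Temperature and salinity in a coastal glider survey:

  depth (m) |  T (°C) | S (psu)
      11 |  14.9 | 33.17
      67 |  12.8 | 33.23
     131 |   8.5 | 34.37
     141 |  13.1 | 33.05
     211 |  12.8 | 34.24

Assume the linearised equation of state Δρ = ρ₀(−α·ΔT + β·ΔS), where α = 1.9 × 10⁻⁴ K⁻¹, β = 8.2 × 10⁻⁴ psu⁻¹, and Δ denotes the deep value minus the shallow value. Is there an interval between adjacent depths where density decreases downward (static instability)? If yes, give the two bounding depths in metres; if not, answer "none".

131–141 m

Evaluate Δρ/ρ₀ = −αΔT + βΔS across each adjacent pair:
  11–67 m: −αΔT+βΔS = −(1.9 × 10⁻⁴)(-2.1)+(8.2 × 10⁻⁴)(+0.06) = 4.5 × 10⁻⁴ → stable
  67–131 m: −αΔT+βΔS = −(1.9 × 10⁻⁴)(-4.3)+(8.2 × 10⁻⁴)(+1.14) = 1.8 × 10⁻³ → stable
  131–141 m: −αΔT+βΔS = −(1.9 × 10⁻⁴)(+4.6)+(8.2 × 10⁻⁴)(-1.32) = -2.0 × 10⁻³ → UNSTABLE
  141–211 m: −αΔT+βΔS = −(1.9 × 10⁻⁴)(-0.3)+(8.2 × 10⁻⁴)(+1.19) = 1.0 × 10⁻³ → stable
The 131–141 m interval has Δρ < 0: lighter water underlies denser water.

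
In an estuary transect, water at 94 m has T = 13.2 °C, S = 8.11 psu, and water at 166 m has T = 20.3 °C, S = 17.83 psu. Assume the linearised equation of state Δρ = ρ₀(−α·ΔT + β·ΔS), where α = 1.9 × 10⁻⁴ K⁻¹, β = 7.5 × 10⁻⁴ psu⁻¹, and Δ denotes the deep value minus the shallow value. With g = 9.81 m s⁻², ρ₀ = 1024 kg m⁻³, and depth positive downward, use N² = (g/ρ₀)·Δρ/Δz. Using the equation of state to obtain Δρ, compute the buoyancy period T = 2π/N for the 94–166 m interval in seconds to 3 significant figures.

221 s

ΔT = +7.1 K, ΔS = +9.72 psu (deep − shallow).
Δρ/ρ₀ = −αΔT + βΔS = -1.349 × 10⁻³ + 7.29 × 10⁻³ = 5.941 × 10⁻³, so Δρ ≈ 6.084 kg m⁻³.
N² = (g/ρ₀)·Δρ/Δz = g·(Δρ/ρ₀)/Δz = 9.81 × 5.941 × 10⁻³ / 72 = 8.0946 × 10⁻⁴ s⁻².
N = √(8.0946 × 10⁻⁴) = 0.028451 rad s⁻¹ → T = 2π/N = 220.84 s ≈ 221 s.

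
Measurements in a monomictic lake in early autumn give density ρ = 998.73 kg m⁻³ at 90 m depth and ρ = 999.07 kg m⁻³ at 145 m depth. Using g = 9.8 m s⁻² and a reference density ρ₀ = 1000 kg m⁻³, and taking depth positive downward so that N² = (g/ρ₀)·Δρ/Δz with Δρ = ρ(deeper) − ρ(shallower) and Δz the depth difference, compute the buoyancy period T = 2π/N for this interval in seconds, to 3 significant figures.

807 s

Δρ = 999.07 − 998.73 = 0.34 kg m⁻³ over Δz = 145 − 90 = 55 m.
N² = (9.8/1000) × (0.34/55) = 6.0582 × 10⁻⁵ s⁻².
N = √(6.0582 × 10⁻⁵) = 7.7834 × 10⁻³ rad s⁻¹, so T = 2π/N = 807.25 s ≈ 807 s.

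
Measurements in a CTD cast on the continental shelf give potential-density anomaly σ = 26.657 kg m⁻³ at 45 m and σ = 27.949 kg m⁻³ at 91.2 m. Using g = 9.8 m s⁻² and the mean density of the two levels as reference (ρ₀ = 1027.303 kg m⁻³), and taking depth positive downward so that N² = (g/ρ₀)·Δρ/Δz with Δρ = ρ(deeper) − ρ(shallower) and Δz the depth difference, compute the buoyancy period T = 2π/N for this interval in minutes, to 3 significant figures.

6.41 min

Δρ = 1027.949 − 1026.657 = 1.292 kg m⁻³ over Δz = 91.2 − 45 = 46.2 m.
N² = (9.8/1027.303) × (1.292/46.2) = 2.6678 × 10⁻⁴ s⁻².
N = √(2.6678 × 10⁻⁴) = 0.016333 rad s⁻¹, so T = 2π/N = 384.69 s = 6.4115 min ≈ 6.41 min.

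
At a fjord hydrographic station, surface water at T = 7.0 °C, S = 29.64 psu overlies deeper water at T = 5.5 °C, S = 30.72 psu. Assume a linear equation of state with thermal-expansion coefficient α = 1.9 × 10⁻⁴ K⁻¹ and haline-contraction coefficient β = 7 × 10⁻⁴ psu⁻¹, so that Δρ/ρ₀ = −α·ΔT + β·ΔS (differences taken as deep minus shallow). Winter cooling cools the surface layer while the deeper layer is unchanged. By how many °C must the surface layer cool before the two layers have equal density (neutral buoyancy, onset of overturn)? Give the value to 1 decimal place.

5.5 °C

Neutral buoyancy requires Δρ = 0, i.e. −α(T_deep − T_surf′) + β(S_deep − S_surf) = 0.
T_surf′ = T_deep − (β/α)·ΔS = 5.5 − (7 × 10⁻⁴/1.9 × 10⁻⁴)·(+1.08) = 1.521 °C.
Cooling required: 7.0 − (1.521) = 5.479 °C.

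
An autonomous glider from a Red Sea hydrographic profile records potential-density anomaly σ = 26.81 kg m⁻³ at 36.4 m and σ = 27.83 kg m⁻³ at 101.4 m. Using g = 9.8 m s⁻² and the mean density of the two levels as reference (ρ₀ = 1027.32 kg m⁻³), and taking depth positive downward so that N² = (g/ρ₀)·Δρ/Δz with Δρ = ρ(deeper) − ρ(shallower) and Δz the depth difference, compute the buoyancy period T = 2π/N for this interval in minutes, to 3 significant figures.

8.56 min

Δρ = 1027.83 − 1026.81 = 1.02 kg m⁻³ over Δz = 101.4 − 36.4 = 65 m.
N² = (9.8/1027.32) × (1.02/65) = 1.4969 × 10⁻⁴ s⁻².
N = √(1.4969 × 10⁻⁴) = 0.012235 rad s⁻¹, so T = 2π/N = 513.54 s = 8.5590 min ≈ 8.56 min.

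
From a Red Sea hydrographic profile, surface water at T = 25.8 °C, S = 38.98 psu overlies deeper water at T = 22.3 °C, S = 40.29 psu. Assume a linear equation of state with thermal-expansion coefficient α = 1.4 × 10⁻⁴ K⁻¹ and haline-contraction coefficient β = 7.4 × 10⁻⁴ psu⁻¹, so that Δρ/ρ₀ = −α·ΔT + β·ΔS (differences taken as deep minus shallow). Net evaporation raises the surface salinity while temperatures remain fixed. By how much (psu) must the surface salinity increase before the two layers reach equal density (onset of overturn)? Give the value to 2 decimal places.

1.97 psu

Neutral buoyancy requires −α(T_deep − T_surf) + β(S_deep − S_surf′) = 0.
S_surf′ = S_deep − (α/β)·ΔT = 40.29 − (1.4 × 10⁻⁴/7.4 × 10⁻⁴)·(-3.5) = 40.9522 psu.
Increase required: 40.9522 − 38.98 = 1.9722 psu.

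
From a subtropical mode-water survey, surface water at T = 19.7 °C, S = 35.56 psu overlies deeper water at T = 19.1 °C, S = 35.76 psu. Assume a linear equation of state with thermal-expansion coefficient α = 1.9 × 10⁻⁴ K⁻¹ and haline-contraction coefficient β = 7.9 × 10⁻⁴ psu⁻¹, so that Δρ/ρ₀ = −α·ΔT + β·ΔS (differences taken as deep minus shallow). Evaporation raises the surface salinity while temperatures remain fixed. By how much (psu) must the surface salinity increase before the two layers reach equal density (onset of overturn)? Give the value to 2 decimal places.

Neutral buoyancy requires −α(T_deep − T_surf) + β(S_deep − S_surf′) = 0.
S_surf′ = S_deep − (α/β)·ΔT = 35.76 − (1.9 × 10⁻⁴/7.9 × 10⁻⁴)·(-0.6) = 35.9043 psu.
Increase required: 35.9043 − 35.56 = 0.3443 psu.

0.34 psu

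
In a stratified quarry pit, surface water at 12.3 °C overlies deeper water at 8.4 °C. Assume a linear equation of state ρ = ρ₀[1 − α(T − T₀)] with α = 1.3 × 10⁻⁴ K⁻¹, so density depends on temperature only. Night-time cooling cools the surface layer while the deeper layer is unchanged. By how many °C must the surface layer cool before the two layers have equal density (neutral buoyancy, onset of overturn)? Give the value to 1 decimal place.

3.9 °C

With temperature the only control, equal density requires T_surf′ = T_deep.
T_surf′ = 8.4 °C.
Cooling required: 12.3 − 8.4 = 3.9 °C.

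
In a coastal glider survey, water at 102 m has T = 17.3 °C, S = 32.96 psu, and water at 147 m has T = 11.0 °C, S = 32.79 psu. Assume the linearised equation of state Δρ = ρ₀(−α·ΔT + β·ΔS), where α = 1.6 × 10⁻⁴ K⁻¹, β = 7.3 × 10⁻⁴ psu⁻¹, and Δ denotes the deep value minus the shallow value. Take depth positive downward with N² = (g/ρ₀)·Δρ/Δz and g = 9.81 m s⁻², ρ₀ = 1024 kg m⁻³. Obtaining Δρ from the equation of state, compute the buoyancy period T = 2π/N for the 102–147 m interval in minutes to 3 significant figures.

ΔT = -6.3 K, ΔS = -0.17 psu (deep − shallow).
Δρ/ρ₀ = −αΔT + βΔS = 1.008 × 10⁻³ − 1.241 × 10⁻⁴ = 8.839 × 10⁻⁴, so Δρ ≈ 0.9051 kg m⁻³.
N² = (g/ρ₀)·Δρ/Δz = g·(Δρ/ρ₀)/Δz = 9.81 × 8.839 × 10⁻⁴ / 45 = 1.9269 × 10⁻⁴ s⁻².
N = √(1.9269 × 10⁻⁴) = 0.013881 rad s⁻¹ → T = 2π/N = 452.65 s = 7.5442 min ≈ 7.54 min.

7.54 min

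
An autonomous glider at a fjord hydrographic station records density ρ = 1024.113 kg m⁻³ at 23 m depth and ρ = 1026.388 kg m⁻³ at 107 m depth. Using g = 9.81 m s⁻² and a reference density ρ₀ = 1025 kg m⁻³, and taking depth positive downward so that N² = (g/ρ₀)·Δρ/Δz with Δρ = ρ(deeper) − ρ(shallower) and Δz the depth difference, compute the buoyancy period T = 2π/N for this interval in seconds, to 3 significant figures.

390 s

Δρ = 1026.388 − 1024.113 = 2.275 kg m⁻³ over Δz = 107 − 23 = 84 m.
N² = (9.81/1025) × (2.275/84) = 2.5921 × 10⁻⁴ s⁻².
N = √(2.5921 × 10⁻⁴) = 0.016100 rad s⁻¹, so T = 2π/N = 390.26 s ≈ 390 s.
A positive N² confirms static stability across the interval.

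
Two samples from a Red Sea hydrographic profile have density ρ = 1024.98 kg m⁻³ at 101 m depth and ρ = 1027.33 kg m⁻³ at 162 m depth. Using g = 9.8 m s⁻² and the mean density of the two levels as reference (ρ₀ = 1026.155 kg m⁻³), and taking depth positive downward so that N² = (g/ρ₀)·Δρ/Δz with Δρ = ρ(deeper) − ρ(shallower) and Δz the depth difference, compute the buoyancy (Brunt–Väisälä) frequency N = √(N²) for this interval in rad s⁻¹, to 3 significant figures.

Δρ = 1027.33 − 1024.98 = 2.35 kg m⁻³ over Δz = 162 − 101 = 61 m.
N² = (9.8/1026.155) × (2.35/61) = 3.6792 × 10⁻⁴ s⁻².
N = √(3.6792 × 10⁻⁴) = 0.019181 rad s⁻¹ ≈ 0.0192 rad s⁻¹.

0.0192 rad s⁻¹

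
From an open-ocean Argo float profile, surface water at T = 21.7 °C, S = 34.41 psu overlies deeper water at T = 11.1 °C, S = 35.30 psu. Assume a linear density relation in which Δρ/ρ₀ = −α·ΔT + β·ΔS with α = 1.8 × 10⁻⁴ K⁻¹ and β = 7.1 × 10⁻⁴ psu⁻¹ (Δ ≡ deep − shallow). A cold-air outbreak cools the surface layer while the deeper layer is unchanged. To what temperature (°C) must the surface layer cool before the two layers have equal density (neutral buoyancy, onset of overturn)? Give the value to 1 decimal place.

Neutral buoyancy requires Δρ = 0, i.e. −α(T_deep − T_surf′) + β(S_deep − S_surf) = 0.
T_surf′ = T_deep − (β/α)·ΔS = 11.1 − (7.1 × 10⁻⁴/1.8 × 10⁻⁴)·(+0.89) = 7.589 °C.
Cooling required: 21.7 − (7.589) = 14.111 °C.

7.6 °C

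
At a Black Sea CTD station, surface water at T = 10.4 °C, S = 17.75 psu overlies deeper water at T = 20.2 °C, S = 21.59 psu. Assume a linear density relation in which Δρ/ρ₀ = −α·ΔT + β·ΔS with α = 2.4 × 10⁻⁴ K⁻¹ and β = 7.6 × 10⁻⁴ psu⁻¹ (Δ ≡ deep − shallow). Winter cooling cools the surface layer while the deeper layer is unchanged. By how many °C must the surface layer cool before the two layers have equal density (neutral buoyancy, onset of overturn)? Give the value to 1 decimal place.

2.4 °C

Neutral buoyancy requires Δρ = 0, i.e. −α(T_deep − T_surf′) + β(S_deep − S_surf) = 0.
T_surf′ = T_deep − (β/α)·ΔS = 20.2 − (7.6 × 10⁻⁴/2.4 × 10⁻⁴)·(+3.84) = 8.040 °C.
Cooling required: 10.4 − (8.040) = 2.360 °C.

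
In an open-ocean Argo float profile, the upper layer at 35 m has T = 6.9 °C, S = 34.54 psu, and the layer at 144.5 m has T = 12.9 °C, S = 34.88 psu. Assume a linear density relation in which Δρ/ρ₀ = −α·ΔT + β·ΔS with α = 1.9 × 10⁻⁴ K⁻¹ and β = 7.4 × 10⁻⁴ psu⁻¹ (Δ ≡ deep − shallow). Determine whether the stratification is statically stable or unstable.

ΔT = 12.9 − 6.9 = +6.0 K and ΔS = 34.88 − 34.54 = +0.34 psu (deep − shallow).
−αΔT = -1.14 × 10⁻³; βΔS = 2.516 × 10⁻⁴; sum Δρ/ρ₀ = -8.884 × 10⁻⁴.
Δρ/ρ₀ < 0, so Δρ < 0: deeper water is lighter → statically unstable; the column would overturn.

unstable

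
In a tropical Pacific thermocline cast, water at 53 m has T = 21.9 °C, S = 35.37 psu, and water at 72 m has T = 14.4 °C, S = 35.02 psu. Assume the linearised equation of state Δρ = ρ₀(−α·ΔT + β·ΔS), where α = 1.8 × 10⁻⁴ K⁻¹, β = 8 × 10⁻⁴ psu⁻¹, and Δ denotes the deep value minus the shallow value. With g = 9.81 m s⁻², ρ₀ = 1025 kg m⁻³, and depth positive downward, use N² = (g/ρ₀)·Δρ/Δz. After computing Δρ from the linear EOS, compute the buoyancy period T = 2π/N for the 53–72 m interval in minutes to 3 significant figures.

4.46 min

ΔT = -7.5 K, ΔS = -0.35 psu (deep − shallow).
Δρ/ρ₀ = −αΔT + βΔS = 1.35 × 10⁻³ − 2.80 × 10⁻⁴ = 1.07 × 10⁻³, so Δρ ≈ 1.097 kg m⁻³.
N² = (g/ρ₀)·Δρ/Δz = g·(Δρ/ρ₀)/Δz = 9.81 × 1.07 × 10⁻³ / 19 = 5.5246 × 10⁻⁴ s⁻².
N = √(5.5246 × 10⁻⁴) = 0.023504 rad s⁻¹ → T = 2π/N = 267.32 s = 4.4553 min ≈ 4.46 min.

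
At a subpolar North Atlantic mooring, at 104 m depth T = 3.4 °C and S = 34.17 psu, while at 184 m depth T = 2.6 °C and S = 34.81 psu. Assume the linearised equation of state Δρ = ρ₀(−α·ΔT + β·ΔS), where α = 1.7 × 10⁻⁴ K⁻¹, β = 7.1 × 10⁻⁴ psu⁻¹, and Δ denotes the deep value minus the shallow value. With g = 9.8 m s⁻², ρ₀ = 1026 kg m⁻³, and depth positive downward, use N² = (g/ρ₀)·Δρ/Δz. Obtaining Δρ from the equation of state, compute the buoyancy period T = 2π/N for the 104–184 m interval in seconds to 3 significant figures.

ΔT = -0.8 K, ΔS = +0.64 psu (deep − shallow).
Δρ/ρ₀ = −αΔT + βΔS = 1.36 × 10⁻⁴ + 4.544 × 10⁻⁴ = 5.904 × 10⁻⁴, so Δρ ≈ 0.6058 kg m⁻³.
N² = (g/ρ₀)·Δρ/Δz = g·(Δρ/ρ₀)/Δz = 9.8 × 5.904 × 10⁻⁴ / 80 = 7.2324 × 10⁻⁵ s⁻².
N = √(7.2324 × 10⁻⁵) = 8.5044 × 10⁻³ rad s⁻¹ → T = 2π/N = 738.82 s ≈ 739 s.

739 s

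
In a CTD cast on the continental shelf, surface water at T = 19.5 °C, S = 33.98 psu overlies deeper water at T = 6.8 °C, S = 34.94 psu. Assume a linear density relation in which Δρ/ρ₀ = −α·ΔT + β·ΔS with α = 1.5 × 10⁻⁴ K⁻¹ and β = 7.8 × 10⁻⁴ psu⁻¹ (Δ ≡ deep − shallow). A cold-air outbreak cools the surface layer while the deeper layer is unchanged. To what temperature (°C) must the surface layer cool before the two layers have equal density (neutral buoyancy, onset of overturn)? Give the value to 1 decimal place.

Neutral buoyancy requires Δρ = 0, i.e. −α(T_deep − T_surf′) + β(S_deep − S_surf) = 0.
T_surf′ = T_deep − (β/α)·ΔS = 6.8 − (7.8 × 10⁻⁴/1.5 × 10⁻⁴)·(+0.96) = 1.808 °C.
Cooling required: 19.5 − (1.808) = 17.692 °C.

1.8 °C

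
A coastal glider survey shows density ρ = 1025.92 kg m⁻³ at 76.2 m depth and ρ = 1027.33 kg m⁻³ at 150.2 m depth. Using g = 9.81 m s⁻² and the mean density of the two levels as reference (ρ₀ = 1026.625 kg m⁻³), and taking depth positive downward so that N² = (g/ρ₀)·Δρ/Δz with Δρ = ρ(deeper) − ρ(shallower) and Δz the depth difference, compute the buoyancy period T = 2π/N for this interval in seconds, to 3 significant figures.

466 s

Δρ = 1027.33 − 1025.92 = 1.41 kg m⁻³ over Δz = 150.2 − 76.2 = 74 m.
N² = (9.81/1026.625) × (1.41/74) = 1.8207 × 10⁻⁴ s⁻².
N = √(1.8207 × 10⁻⁴) = 0.013493 rad s⁻¹, so T = 2π/N = 465.66 s ≈ 466 s.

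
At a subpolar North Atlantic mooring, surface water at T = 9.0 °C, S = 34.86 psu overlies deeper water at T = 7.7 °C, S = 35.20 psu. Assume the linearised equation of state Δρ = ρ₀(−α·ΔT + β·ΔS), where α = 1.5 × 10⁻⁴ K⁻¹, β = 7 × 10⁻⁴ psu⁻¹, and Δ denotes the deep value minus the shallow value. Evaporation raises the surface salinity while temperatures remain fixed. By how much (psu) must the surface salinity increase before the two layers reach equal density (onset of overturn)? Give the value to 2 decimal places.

Neutral buoyancy requires −α(T_deep − T_surf) + β(S_deep − S_surf′) = 0.
S_surf′ = S_deep − (α/β)·ΔT = 35.20 − (1.5 × 10⁻⁴/7 × 10⁻⁴)·(-1.3) = 35.4786 psu.
Increase required: 35.4786 − 34.86 = 0.6186 psu.

0.62 psu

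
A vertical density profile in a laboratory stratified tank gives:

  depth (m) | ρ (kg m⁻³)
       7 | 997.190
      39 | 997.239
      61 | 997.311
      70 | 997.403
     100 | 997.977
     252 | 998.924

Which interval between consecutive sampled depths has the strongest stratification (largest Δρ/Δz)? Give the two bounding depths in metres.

70–100 m

Compute the density gradient over each adjacent pair:
  7–39 m: Δρ/Δz = 0.049/32 = 1.5 × 10⁻³ kg m⁻⁴
  39–61 m: Δρ/Δz = 0.072/22 = 3.3 × 10⁻³ kg m⁻⁴
  61–70 m: Δρ/Δz = 0.092/9 = 0.010 kg m⁻⁴
  70–100 m: Δρ/Δz = 0.574/30 = 0.019 kg m⁻⁴
  100–252 m: Δρ/Δz = 0.947/152 = 6.2 × 10⁻³ kg m⁻⁴
The largest gradient is in the 70–100 m interval — the pycnocline.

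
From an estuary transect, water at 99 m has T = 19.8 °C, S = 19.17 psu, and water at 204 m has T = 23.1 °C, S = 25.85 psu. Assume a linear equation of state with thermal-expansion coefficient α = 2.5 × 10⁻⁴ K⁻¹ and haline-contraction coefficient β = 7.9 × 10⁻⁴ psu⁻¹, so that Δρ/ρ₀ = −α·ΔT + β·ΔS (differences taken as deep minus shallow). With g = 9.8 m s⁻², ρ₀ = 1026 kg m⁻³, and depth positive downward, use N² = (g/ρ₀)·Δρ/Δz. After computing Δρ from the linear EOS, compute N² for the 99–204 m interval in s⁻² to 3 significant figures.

ΔT = +3.3 K, ΔS = +6.68 psu (deep − shallow).
Δρ/ρ₀ = −αΔT + βΔS = -8.25 × 10⁻⁴ + 5.2772 × 10⁻³ = 4.4522 × 10⁻³, so Δρ ≈ 4.568 kg m⁻³.
N² = (g/ρ₀)·Δρ/Δz = g·(Δρ/ρ₀)/Δz = 9.8 × 4.4522 × 10⁻³ / 105 = 4.1554 × 10⁻⁴ s⁻² ≈ 4.16 × 10⁻⁴ s⁻².

4.16 × 10⁻⁴ s⁻²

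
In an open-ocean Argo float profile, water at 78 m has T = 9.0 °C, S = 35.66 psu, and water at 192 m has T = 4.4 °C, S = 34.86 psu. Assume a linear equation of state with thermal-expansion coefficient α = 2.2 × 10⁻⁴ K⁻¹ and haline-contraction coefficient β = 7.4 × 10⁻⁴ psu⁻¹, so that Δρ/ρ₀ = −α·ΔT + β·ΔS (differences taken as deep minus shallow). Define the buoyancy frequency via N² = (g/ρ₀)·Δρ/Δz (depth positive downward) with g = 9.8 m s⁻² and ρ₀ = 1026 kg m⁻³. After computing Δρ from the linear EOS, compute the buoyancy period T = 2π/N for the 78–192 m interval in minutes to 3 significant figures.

17.4 min

ΔT = -4.6 K, ΔS = -0.80 psu (deep − shallow).
Δρ/ρ₀ = −αΔT + βΔS = 1.012 × 10⁻³ − 5.92 × 10⁻⁴ = 4.20 × 10⁻⁴, so Δρ ≈ 0.4309 kg m⁻³.
N² = (g/ρ₀)·Δρ/Δz = g·(Δρ/ρ₀)/Δz = 9.8 × 4.20 × 10⁻⁴ / 114 = 3.6105 × 10⁻⁵ s⁻².
N = √(3.6105 × 10⁻⁵) = 6.0087 × 10⁻³ rad s⁻¹ → T = 2π/N = 1.0457 × 10³ s = 17.428 min ≈ 17.4 min.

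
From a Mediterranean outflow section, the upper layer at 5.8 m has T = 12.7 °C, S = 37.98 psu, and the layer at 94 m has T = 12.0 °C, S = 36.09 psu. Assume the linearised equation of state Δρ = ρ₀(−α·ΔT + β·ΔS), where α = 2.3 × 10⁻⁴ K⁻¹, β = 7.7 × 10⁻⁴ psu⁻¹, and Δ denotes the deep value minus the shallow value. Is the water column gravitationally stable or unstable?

ΔT = 12.0 − 12.7 = -0.7 K and ΔS = 36.09 − 37.98 = -1.89 psu (deep − shallow).
−αΔT = 1.61 × 10⁻⁴; βΔS = -1.4553 × 10⁻³; sum Δρ/ρ₀ = -1.2943 × 10⁻³.
Δρ/ρ₀ < 0, so Δρ < 0: deeper water is lighter → statically unstable; the column would overturn.

unstable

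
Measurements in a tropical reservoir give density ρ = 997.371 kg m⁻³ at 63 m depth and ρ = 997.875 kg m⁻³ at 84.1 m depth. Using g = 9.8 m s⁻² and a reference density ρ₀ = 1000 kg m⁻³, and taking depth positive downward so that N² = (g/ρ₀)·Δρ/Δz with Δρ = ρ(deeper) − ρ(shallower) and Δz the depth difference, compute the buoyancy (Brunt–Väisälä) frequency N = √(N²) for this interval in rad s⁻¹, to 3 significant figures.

0.0153 rad s⁻¹

Δρ = 997.875 − 997.371 = 0.504 kg m⁻³ over Δz = 84.1 − 63 = 21.1 m.
N² = (9.8/1000) × (0.504/21.1) = 2.3409 × 10⁻⁴ s⁻².
N = √(2.3409 × 10⁻⁴) = 0.015300 rad s⁻¹ ≈ 0.0153 rad s⁻¹.
Since Δρ > 0 the layer is stably stratified.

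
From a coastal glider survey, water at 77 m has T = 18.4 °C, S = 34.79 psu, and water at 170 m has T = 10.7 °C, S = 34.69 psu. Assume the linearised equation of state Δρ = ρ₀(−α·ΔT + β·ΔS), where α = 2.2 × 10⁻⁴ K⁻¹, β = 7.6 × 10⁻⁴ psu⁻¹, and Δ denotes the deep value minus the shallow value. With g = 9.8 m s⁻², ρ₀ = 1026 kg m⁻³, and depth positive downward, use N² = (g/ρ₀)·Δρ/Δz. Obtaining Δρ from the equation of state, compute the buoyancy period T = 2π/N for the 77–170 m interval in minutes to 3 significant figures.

8.02 min

ΔT = -7.7 K, ΔS = -0.10 psu (deep − shallow).
Δρ/ρ₀ = −αΔT + βΔS = 1.694 × 10⁻³ − 7.60 × 10⁻⁵ = 1.618 × 10⁻³, so Δρ ≈ 1.660 kg m⁻³.
N² = (g/ρ₀)·Δρ/Δz = g·(Δρ/ρ₀)/Δz = 9.8 × 1.618 × 10⁻³ / 93 = 1.7050 × 10⁻⁴ s⁻².
N = √(1.7050 × 10⁻⁴) = 0.013058 rad s⁻¹ → T = 2π/N = 481.18 s = 8.0197 min ≈ 8.02 min.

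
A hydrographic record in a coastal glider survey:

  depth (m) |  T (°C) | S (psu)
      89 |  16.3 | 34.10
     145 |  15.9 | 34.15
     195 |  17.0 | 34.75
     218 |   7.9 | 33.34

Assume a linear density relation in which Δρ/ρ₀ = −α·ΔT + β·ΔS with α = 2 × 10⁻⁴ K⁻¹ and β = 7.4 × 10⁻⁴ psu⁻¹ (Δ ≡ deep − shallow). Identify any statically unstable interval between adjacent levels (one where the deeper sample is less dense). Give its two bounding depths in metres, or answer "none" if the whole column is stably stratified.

Evaluate Δρ/ρ₀ = −αΔT + βΔS across each adjacent pair:
  89–145 m: −αΔT+βΔS = −(2 × 10⁻⁴)(-0.4)+(7.4 × 10⁻⁴)(+0.05) = 1.2 × 10⁻⁴ → stable
  145–195 m: −αΔT+βΔS = −(2 × 10⁻⁴)(+1.1)+(7.4 × 10⁻⁴)(+0.60) = 2.2 × 10⁻⁴ → stable
  195–218 m: −αΔT+βΔS = −(2 × 10⁻⁴)(-9.1)+(7.4 × 10⁻⁴)(-1.41) = 7.8 × 10⁻⁴ → stable
Every interval has Δρ > 0: the column is stably stratified throughout.

none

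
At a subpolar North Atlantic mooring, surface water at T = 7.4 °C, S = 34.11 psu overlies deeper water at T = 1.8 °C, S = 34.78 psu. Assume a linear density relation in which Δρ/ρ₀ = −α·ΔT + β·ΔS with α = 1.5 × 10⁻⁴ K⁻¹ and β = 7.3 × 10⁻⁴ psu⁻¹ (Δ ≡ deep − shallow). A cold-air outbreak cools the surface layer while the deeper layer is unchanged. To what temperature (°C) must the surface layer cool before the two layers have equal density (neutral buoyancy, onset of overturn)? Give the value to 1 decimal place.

Neutral buoyancy requires Δρ = 0, i.e. −α(T_deep − T_surf′) + β(S_deep − S_surf) = 0.
T_surf′ = T_deep − (β/α)·ΔS = 1.8 − (7.3 × 10⁻⁴/1.5 × 10⁻⁴)·(+0.67) = -1.461 °C.
Cooling required: 7.4 − (-1.461) = 8.861 °C.

-1.5 °C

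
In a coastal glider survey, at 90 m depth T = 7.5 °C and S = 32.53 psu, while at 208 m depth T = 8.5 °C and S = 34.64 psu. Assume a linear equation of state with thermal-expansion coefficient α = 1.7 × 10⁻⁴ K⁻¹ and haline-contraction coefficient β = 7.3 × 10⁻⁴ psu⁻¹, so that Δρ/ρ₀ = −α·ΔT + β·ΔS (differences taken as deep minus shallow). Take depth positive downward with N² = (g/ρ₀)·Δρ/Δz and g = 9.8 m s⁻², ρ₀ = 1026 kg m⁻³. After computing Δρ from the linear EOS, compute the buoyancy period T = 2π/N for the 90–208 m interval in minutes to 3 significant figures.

9.82 min

ΔT = +1.0 K, ΔS = +2.11 psu (deep − shallow).
Δρ/ρ₀ = −αΔT + βΔS = -1.70 × 10⁻⁴ + 1.5403 × 10⁻³ = 1.3703 × 10⁻³, so Δρ ≈ 1.406 kg m⁻³.
N² = (g/ρ₀)·Δρ/Δz = g·(Δρ/ρ₀)/Δz = 9.8 × 1.3703 × 10⁻³ / 118 = 1.1380 × 10⁻⁴ s⁻².
N = √(1.1380 × 10⁻⁴) = 0.010668 rad s⁻¹ → T = 2π/N = 588.98 s = 9.8163 min ≈ 9.82 min.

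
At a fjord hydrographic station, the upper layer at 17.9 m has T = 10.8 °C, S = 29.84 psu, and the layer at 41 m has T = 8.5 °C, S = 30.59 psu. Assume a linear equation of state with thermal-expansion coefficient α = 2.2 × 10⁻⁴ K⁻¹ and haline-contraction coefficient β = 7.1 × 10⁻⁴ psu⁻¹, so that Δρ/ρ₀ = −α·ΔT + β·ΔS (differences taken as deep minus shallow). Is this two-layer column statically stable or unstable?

ΔT = 8.5 − 10.8 = -2.3 K and ΔS = 30.59 − 29.84 = +0.75 psu (deep − shallow).
−αΔT = 5.06 × 10⁻⁴; βΔS = 5.325 × 10⁻⁴; sum Δρ/ρ₀ = 1.0385 × 10⁻³.
Δρ/ρ₀ > 0, so Δρ > 0: deeper water is denser → statically stable.

stable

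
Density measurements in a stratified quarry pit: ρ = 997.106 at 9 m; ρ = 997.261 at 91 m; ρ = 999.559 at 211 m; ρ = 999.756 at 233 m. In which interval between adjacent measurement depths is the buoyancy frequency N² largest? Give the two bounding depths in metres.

Compute the density gradient over each adjacent pair:
  9–91 m: Δρ/Δz = 0.155/82 = 1.9 × 10⁻³ kg m⁻⁴
  91–211 m: Δρ/Δz = 2.298/120 = 0.019 kg m⁻⁴
  211–233 m: Δρ/Δz = 0.197/22 = 9.0 × 10⁻³ kg m⁻⁴
The largest gradient is in the 91–211 m interval — the pycnocline.

91–211 m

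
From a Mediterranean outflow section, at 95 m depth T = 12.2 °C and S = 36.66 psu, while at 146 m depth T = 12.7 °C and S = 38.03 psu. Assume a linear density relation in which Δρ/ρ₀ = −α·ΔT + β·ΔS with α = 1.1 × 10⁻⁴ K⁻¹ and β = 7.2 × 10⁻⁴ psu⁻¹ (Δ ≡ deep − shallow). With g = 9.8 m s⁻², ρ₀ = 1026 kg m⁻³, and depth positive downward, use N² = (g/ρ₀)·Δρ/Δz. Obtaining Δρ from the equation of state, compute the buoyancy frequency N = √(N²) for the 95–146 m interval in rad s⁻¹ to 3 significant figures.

0.0134 rad s⁻¹

ΔT = +0.5 K, ΔS = +1.37 psu (deep − shallow).
Δρ/ρ₀ = −αΔT + βΔS = -5.50 × 10⁻⁵ + 9.864 × 10⁻⁴ = 9.314 × 10⁻⁴, so Δρ ≈ 0.9556 kg m⁻³.
N² = (g/ρ₀)·Δρ/Δz = g·(Δρ/ρ₀)/Δz = 9.8 × 9.314 × 10⁻⁴ / 51 = 1.7897 × 10⁻⁴ s⁻².
N = √(1.7897 × 10⁻⁴) = 0.013378 rad s⁻¹ ≈ 0.0134 rad s⁻¹.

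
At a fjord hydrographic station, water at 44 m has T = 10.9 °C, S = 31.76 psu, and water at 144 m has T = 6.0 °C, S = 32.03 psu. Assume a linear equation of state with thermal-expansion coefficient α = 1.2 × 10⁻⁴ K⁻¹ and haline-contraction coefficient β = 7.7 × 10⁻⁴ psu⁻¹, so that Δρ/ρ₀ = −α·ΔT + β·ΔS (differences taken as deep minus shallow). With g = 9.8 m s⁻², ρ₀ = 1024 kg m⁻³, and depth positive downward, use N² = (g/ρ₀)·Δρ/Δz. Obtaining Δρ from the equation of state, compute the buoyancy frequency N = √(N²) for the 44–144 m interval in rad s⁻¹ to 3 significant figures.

ΔT = -4.9 K, ΔS = +0.27 psu (deep − shallow).
Δρ/ρ₀ = −αΔT + βΔS = 5.88 × 10⁻⁴ + 2.079 × 10⁻⁴ = 7.959 × 10⁻⁴, so Δρ ≈ 0.8150 kg m⁻³.
N² = (g/ρ₀)·Δρ/Δz = g·(Δρ/ρ₀)/Δz = 9.8 × 7.959 × 10⁻⁴ / 100 = 7.7998 × 10⁻⁵ s⁻².
N = √(7.7998 × 10⁻⁵) = 8.8316 × 10⁻³ rad s⁻¹ ≈ 8.83 × 10⁻³ rad s⁻¹.

8.83 × 10⁻³ rad s⁻¹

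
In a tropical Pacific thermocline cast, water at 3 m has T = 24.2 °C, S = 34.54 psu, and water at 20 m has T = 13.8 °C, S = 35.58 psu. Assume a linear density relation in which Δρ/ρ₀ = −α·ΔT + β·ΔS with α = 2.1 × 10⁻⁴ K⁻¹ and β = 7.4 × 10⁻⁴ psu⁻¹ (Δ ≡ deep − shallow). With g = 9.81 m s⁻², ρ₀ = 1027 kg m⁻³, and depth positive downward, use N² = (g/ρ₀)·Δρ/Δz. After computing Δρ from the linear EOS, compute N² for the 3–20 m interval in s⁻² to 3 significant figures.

ΔT = -10.4 K, ΔS = +1.04 psu (deep − shallow).
Δρ/ρ₀ = −αΔT + βΔS = 2.184 × 10⁻³ + 7.696 × 10⁻⁴ = 2.9536 × 10⁻³, so Δρ ≈ 3.033 kg m⁻³.
N² = (g/ρ₀)·Δρ/Δz = g·(Δρ/ρ₀)/Δz = 9.81 × 2.9536 × 10⁻³ / 17 = 1.7044 × 10⁻³ s⁻² ≈ 1.70 × 10⁻³ s⁻².

1.70 × 10⁻³ s⁻²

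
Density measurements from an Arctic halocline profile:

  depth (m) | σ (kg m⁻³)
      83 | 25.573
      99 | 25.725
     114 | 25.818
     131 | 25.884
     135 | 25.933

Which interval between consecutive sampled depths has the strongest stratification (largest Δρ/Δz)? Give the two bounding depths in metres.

Compute the density gradient over each adjacent pair:
  83–99 m: Δρ/Δz = 0.152/16 = 9.5 × 10⁻³ kg m⁻⁴
  99–114 m: Δρ/Δz = 0.093/15 = 6.2 × 10⁻³ kg m⁻⁴
  114–131 m: Δρ/Δz = 0.066/17 = 3.9 × 10⁻³ kg m⁻⁴
  131–135 m: Δρ/Δz = 0.049/4 = 0.012 kg m⁻⁴
The largest gradient is in the 131–135 m interval — the pycnocline.

131–135 m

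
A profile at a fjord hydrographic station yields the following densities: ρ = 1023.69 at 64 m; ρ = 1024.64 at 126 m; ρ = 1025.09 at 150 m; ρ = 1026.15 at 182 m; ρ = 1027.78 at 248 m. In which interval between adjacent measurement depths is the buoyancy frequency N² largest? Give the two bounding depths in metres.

150–182 m

Compute the density gradient over each adjacent pair:
  64–126 m: Δρ/Δz = 0.95/62 = 0.015 kg m⁻⁴
  126–150 m: Δρ/Δz = 0.45/24 = 0.019 kg m⁻⁴
  150–182 m: Δρ/Δz = 1.06/32 = 0.033 kg m⁻⁴
  182–248 m: Δρ/Δz = 1.63/66 = 0.025 kg m⁻⁴
The largest gradient is in the 150–182 m interval — the pycnocline.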